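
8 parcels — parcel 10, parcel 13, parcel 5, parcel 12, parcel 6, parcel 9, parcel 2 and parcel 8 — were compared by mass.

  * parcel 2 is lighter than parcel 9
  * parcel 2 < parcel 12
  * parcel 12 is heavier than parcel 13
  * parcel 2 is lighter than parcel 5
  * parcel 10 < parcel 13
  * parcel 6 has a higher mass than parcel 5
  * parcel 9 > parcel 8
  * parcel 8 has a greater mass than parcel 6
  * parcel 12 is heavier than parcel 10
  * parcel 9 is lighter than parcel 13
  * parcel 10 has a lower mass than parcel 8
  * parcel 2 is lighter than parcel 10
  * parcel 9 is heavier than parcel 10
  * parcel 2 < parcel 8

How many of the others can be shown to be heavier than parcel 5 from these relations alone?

The elements the relations force above parcel 5 are parcel 6, parcel 8, parcel 9, parcel 13, parcel 12 — no chain reaches any other.
That is 5.

5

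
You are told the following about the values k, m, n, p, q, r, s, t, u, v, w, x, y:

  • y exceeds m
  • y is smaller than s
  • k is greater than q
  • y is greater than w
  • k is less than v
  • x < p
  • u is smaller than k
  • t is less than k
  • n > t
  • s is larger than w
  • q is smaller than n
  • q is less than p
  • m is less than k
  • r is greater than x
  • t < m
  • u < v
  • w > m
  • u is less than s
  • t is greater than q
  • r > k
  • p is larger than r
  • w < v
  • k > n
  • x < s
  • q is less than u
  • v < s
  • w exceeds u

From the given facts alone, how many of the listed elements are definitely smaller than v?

7

From v the given relations immediately reach u, w, k.
From those, q, t, m, n — 7 in total.
No other element is forced below v by the given relations, so the count is 7.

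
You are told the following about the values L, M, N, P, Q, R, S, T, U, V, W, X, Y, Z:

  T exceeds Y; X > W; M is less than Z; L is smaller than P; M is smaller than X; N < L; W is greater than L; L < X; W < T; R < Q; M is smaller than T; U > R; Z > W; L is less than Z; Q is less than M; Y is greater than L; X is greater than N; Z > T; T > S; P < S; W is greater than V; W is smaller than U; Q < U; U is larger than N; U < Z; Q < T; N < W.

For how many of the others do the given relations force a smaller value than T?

10

Directly below T: Y, Q, S, W, M.
One step further: N, L, R, P, V (10 so far).
Nothing else is reachable below T; 10 in all.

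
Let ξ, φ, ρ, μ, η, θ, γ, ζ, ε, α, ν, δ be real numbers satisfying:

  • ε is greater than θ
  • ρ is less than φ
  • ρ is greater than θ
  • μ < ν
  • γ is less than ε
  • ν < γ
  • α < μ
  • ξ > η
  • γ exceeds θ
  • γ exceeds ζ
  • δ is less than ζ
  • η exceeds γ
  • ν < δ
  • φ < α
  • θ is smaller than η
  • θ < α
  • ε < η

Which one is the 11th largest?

Chaining the given pairs: θ < ρ < φ < α < μ < ν < δ < ζ < γ < ε < η < ξ.
The 11th largest is ρ.

ρ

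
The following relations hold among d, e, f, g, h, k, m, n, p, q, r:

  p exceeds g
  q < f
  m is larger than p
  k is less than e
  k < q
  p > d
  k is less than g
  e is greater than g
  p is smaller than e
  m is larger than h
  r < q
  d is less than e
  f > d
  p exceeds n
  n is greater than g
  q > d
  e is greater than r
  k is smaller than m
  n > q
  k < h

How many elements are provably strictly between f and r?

Chaining upward from r reaches: q, n, p, m, e.
Chaining downward from f reaches: d, k, q.
Strictly between r and f are those in both lists: q — 1 element.

1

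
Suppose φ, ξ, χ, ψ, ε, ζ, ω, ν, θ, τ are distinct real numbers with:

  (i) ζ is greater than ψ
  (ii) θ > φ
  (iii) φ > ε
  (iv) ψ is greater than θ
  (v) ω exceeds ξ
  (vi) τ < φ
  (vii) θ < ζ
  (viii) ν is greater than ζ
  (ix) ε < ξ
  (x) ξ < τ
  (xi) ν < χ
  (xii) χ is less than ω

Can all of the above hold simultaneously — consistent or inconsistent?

consistent

The single ordering ε < ξ < τ < φ < θ < ψ < ζ < ν < χ < ω satisfies every listed relation, so no contradiction arises.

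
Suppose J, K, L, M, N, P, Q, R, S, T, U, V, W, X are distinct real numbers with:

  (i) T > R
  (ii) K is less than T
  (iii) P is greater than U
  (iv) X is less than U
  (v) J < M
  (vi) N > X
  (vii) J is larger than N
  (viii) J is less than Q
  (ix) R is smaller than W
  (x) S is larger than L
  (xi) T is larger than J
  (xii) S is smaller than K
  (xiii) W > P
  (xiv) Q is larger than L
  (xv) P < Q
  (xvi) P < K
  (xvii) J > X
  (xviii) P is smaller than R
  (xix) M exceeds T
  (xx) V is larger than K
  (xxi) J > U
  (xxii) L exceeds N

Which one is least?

X

Chaining upward from X: directly above it, U, N, J; then P, L, Q, T, M; then S, R, W, K; then V.
That covers every other element, and nothing is given below X, so X is the least.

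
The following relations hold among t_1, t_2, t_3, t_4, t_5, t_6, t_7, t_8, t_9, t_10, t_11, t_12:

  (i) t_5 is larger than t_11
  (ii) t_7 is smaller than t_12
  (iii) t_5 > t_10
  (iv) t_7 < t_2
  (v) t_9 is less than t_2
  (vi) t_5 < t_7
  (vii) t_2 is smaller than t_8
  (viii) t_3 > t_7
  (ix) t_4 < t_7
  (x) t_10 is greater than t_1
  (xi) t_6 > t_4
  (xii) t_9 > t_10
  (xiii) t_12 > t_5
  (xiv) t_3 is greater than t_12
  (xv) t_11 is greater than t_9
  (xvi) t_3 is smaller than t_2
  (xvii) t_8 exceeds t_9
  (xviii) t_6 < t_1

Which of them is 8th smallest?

t_7

Chaining the given pairs: t_4 < t_6 < t_1 < t_10 < t_9 < t_11 < t_5 < t_7 < t_12 < t_3 < t_2 < t_8.
Counting 8 from the smallest end gives t_7.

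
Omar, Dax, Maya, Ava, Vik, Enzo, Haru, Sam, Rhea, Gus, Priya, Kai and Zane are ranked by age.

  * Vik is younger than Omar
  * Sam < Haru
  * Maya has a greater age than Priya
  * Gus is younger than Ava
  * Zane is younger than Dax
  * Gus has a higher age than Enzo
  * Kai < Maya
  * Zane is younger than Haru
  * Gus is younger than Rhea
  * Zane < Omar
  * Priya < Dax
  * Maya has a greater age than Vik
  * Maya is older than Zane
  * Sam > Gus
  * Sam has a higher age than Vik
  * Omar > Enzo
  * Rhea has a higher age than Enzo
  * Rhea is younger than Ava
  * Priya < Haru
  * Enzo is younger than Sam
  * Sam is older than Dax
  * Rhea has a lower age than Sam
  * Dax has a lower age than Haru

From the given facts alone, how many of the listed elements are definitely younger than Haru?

8

Directly below Haru: Priya, Zane, Dax, Sam.
One step further: Enzo, Gus, Rhea, Vik (8 so far).
Nothing else is reachable below Haru; 8 in all.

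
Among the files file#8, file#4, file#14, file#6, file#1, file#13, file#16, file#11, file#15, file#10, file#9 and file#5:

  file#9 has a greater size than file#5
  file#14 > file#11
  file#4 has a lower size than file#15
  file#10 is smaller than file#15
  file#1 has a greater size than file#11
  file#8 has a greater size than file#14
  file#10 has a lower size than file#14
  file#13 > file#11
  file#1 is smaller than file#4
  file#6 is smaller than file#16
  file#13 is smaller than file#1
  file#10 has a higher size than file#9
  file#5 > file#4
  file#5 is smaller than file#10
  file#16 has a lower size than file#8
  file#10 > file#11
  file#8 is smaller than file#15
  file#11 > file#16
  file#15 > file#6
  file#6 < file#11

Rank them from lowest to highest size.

Each adjacent pair is fixed by a given relation: file#6 < file#16; file#16 < file#11; file#11 < file#13; file#13 < file#1; file#1 < file#4; file#4 < file#5; file#5 < file#9; file#9 < file#10; file#10 < file#14; file#14 < file#8; file#8 < file#15. Chaining them end to end gives the full order.

file#6 < file#16 < file#11 < file#13 < file#1 < file#4 < file#5 < file#9 < file#10 < file#14 < file#8 < file#15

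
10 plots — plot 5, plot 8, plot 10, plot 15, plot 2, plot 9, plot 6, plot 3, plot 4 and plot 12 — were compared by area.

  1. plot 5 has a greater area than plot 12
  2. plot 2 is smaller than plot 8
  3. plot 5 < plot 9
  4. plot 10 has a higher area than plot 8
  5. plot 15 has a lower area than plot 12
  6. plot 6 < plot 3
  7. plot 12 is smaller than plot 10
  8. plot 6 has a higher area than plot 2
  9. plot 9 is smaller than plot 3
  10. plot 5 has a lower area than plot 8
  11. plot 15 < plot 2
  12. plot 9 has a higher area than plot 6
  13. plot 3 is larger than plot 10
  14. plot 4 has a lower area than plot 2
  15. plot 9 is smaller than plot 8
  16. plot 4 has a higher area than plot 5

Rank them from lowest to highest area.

plot 15 < plot 12 < plot 5 < plot 4 < plot 2 < plot 6 < plot 9 < plot 8 < plot 10 < plot 3

The consecutive links are each given: plot 15 < plot 12; plot 12 < plot 5; plot 5 < plot 4; plot 4 < plot 2; plot 2 < plot 6; plot 6 < plot 9; plot 9 < plot 8; plot 8 < plot 10; plot 10 < plot 3.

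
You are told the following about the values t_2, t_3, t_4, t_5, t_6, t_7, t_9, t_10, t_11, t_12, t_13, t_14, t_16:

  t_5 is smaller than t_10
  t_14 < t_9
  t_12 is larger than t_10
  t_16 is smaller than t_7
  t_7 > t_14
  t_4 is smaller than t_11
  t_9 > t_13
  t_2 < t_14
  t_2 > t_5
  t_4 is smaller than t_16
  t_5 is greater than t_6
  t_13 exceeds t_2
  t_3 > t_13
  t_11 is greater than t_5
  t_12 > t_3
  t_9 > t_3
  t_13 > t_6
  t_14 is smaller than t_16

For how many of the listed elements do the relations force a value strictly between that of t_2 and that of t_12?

Chaining upward from t_2 reaches: t_13, t_3, t_14, t_16, t_7, t_9.
Chaining downward from t_12 reaches: t_6, t_5, t_10, t_13, t_3.
Strictly between t_2 and t_12 are those in both lists: t_13, t_3 — 2 elements.

2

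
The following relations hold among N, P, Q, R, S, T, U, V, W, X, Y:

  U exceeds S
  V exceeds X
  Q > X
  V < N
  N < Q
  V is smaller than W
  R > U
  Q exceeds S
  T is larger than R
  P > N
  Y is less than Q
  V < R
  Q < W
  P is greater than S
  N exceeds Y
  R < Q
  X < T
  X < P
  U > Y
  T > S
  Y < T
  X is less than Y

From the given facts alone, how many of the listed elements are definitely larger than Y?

The elements the relations force above Y are U, R, N, Q, T, W, P — no chain reaches any other.
That is 7.

7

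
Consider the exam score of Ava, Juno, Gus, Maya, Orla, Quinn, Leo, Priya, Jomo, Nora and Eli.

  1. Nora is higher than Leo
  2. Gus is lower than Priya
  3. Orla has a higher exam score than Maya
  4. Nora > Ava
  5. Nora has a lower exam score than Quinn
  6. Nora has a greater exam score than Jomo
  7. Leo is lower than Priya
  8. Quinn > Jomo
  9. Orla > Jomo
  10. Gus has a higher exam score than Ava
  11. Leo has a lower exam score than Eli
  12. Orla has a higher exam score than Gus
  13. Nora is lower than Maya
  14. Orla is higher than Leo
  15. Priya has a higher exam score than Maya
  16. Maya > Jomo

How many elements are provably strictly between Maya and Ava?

1

The relations place Ava below Maya. An element lies strictly between them when it is forced above Ava and also forced below Maya.
Above Ava: {Nora, Gus, Orla, Priya, Quinn}. Below Maya: {Jomo, Leo, Nora}.
Intersection: {Nora} — 1.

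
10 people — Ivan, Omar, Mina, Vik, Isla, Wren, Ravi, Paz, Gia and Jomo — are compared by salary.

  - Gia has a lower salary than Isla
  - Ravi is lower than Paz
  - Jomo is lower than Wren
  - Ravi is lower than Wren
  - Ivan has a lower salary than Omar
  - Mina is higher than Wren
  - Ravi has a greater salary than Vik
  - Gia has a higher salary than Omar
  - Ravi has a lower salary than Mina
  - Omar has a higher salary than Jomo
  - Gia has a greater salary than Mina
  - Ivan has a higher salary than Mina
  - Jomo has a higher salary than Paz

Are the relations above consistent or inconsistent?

The single ordering Vik < Ravi < Paz < Jomo < Wren < Mina < Ivan < Omar < Gia < Isla satisfies every listed relation, so no contradiction arises.

consistent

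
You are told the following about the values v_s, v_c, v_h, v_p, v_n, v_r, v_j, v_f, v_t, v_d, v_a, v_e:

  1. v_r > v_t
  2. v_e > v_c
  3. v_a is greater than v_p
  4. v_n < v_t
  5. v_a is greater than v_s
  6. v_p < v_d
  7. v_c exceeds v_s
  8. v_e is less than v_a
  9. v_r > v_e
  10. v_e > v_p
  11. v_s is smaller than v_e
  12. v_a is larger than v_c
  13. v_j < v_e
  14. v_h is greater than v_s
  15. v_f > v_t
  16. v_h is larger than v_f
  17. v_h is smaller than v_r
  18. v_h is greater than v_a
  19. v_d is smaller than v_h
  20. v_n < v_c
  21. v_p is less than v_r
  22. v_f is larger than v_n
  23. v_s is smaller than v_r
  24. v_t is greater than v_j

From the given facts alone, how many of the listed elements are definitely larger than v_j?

From v_j the given relations immediately reach v_t, v_e.
From those, v_f, v_a, v_r — 5 in total.
From those, v_h — 6 in total.
Nothing else is reachable above v_j; 6 in all.

6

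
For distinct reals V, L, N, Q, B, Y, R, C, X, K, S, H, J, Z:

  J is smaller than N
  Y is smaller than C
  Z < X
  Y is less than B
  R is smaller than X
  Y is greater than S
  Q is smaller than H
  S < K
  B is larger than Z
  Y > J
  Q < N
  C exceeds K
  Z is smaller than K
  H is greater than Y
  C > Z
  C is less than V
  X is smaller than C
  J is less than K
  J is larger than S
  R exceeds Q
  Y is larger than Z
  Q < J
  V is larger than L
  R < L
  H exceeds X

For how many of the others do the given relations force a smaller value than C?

From C the given relations immediately reach Z, Y, X, K.
From those, S, J, R — 7 in total.
From those, Q — 8 in total.
No other element is forced below C by the given relations, so the count is 8.

8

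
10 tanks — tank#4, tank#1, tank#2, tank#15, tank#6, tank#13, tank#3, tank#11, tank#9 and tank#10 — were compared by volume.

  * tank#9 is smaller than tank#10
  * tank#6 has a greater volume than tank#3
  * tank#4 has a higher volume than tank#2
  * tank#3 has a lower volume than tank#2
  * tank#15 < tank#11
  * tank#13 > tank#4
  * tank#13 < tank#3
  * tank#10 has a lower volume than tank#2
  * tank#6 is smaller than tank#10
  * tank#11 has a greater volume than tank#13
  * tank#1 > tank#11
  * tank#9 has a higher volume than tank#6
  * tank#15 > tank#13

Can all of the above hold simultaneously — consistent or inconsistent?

inconsistent

We have tank#13 < tank#3 stated directly, yet also tank#3 < tank#6 < tank#9 < tank#10 < tank#2 < tank#4 < tank#13 by chaining the others — so tank#3 < tank#13. Contradiction.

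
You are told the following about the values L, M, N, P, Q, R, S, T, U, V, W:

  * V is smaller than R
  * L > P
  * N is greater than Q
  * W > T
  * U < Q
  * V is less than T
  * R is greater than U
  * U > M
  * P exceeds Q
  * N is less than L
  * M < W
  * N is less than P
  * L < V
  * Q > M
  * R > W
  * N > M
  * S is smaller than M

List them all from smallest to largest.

S < M < U < Q < N < P < L < V < T < W < R

The consecutive links are each given: S < M; M < U; U < Q; Q < N; N < P; P < L; L < V; V < T; T < W; W < R.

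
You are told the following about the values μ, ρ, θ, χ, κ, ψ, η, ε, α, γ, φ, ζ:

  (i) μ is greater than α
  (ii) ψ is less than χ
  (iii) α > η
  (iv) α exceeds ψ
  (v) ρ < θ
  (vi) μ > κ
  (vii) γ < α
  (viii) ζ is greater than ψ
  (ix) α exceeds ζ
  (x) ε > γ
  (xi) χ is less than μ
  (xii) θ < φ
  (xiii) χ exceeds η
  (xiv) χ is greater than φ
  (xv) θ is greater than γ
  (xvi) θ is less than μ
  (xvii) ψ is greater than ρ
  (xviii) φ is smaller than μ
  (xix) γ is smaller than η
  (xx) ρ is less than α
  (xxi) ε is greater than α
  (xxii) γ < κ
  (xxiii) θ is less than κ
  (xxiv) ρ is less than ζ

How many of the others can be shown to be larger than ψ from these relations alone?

Directly above ψ: ζ, α, χ.
One step further: μ, ε (5 so far).
No other element is forced above ψ by the given relations, so the count is 5.

5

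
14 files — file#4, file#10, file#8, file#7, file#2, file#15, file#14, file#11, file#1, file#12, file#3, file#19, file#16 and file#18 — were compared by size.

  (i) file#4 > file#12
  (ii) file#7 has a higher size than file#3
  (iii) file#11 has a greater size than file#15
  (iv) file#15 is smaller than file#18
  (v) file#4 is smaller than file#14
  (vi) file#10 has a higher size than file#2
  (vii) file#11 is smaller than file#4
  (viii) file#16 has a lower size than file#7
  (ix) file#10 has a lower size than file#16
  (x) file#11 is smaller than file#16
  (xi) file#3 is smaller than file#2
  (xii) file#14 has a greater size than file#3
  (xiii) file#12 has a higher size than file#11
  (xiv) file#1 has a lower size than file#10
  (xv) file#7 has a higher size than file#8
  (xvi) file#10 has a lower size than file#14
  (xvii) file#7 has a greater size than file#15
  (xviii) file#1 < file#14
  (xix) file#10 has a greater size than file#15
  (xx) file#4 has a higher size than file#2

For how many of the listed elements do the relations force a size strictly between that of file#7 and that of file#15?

Chaining upward from file#15 reaches: file#11, file#12, file#18, file#10, file#4, file#16, file#14.
Chaining downward from file#7 reaches: file#3, file#11, file#8, file#2, file#1, file#10, file#16.
Strictly between file#15 and file#7 are those in both lists: file#11, file#10, file#16 — 3 elements.

3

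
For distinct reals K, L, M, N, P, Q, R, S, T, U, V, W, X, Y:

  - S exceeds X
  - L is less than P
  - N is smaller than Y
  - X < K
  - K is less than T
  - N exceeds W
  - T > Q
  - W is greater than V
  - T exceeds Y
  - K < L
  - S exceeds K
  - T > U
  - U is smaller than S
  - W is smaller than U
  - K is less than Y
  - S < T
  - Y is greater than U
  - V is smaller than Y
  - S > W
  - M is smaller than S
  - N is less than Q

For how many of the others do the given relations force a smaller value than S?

6

Directly below S: M, W, X, K, U.
One step further: V (6 so far).
No other element is forced below S by the given relations, so the count is 6.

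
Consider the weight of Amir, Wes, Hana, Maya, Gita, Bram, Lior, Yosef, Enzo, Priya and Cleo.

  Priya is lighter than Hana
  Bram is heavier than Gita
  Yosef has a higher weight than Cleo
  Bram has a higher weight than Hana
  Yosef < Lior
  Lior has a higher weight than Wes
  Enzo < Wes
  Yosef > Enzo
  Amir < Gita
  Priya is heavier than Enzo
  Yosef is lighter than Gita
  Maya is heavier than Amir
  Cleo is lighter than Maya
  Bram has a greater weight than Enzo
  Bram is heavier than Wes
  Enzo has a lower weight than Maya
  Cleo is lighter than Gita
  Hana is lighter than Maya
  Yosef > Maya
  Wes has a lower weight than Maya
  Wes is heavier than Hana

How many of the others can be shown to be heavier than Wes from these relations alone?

Directly above Wes: Maya, Lior, Bram.
One step further: Yosef (4 so far).
One step further: Gita (5 so far).
Nothing else is reachable above Wes; 5 in all.

5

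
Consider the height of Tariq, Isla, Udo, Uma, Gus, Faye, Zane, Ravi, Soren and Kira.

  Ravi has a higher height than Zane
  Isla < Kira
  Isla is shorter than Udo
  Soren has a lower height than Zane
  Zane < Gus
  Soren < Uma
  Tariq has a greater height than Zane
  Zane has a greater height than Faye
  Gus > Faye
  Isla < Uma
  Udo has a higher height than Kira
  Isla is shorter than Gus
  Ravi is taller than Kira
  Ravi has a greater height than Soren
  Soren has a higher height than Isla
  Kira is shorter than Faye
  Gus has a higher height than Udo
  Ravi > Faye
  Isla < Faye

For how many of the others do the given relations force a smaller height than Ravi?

From Ravi the given relations immediately reach Kira, Soren, Faye, Zane.
From those, Isla — 5 in total.
Nothing else is reachable below Ravi; 5 in all.

5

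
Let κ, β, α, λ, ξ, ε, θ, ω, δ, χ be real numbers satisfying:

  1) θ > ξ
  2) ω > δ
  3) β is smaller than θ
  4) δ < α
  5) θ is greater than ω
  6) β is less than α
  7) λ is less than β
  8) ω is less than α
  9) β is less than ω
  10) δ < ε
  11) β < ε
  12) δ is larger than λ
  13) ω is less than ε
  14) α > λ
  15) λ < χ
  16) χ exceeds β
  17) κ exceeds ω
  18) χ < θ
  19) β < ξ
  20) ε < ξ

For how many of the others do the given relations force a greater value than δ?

6

From δ the given relations immediately reach ω, ε, α.
From those, κ, ξ, θ — 6 in total.
No other element is forced above δ by the given relations, so the count is 6.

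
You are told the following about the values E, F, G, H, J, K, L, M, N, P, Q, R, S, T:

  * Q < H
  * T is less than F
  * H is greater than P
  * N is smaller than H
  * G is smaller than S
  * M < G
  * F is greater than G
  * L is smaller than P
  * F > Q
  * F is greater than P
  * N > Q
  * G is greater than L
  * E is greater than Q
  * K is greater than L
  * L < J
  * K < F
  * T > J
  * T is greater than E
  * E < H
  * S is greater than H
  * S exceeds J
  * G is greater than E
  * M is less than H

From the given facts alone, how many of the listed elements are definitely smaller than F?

9

Directly below F: Q, P, T, K, G.
One step further: M, L, J, E (9 so far).
No other element is forced below F by the given relations, so the count is 9.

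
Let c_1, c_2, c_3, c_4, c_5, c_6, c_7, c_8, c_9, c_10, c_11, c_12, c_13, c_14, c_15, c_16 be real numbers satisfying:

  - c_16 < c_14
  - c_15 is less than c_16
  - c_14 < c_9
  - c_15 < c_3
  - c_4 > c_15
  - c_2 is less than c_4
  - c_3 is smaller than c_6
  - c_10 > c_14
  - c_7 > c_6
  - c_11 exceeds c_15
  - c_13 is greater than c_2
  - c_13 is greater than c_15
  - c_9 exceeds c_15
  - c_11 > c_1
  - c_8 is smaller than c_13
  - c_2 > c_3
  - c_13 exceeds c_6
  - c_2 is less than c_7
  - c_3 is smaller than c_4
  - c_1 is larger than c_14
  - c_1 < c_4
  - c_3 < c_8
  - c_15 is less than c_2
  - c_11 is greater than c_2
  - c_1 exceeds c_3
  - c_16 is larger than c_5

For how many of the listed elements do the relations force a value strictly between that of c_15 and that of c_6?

1

Chaining upward from c_15 reaches: c_3, c_2, c_8, c_16, c_13, c_14, c_1, c_11, c_4, c_10, c_9, c_7.
Chaining downward from c_6 reaches: c_3.
Strictly between c_15 and c_6 are those in both lists: c_3 — 1 element.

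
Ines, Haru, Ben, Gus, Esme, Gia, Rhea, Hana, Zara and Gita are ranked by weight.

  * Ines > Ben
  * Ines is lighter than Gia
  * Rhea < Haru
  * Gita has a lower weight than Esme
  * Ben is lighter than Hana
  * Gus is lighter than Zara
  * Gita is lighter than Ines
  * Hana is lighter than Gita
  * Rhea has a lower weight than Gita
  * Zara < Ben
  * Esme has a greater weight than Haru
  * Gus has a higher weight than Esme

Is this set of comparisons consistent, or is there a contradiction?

inconsistent

We have Gita < Esme stated directly, yet also Esme < Gus < Zara < Ben < Hana < Gita by chaining the others — so Esme < Gita. Contradiction.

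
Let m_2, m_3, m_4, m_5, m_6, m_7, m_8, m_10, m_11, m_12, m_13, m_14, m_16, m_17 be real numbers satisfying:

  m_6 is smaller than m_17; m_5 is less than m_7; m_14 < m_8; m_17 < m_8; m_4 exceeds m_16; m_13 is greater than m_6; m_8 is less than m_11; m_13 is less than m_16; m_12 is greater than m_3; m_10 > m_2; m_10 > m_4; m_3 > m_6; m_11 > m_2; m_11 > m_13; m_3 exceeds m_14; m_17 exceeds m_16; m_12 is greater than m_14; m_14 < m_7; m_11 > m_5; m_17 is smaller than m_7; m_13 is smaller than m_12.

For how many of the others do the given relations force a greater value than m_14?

5

From m_14 the given relations immediately reach m_3, m_7, m_8, m_12.
From those, m_11 — 5 in total.
No other element is forced above m_14 by the given relations, so the count is 5.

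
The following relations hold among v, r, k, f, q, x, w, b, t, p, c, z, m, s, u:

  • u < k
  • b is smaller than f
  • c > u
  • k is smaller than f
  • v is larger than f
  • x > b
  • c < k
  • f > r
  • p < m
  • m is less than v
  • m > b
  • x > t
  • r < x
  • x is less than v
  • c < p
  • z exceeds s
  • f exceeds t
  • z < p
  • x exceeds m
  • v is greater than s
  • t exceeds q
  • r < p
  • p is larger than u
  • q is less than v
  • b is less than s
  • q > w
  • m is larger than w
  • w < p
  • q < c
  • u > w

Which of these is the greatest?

w is not greatest since w < m; q is not greatest since q < c; t is not greatest since t < f; r is not greatest since r < p; u is not greatest since u < c; b is not greatest since b < s; c is not greatest since c < k; s is not greatest since s < z; k is not greatest since k < f; z is not greatest since z < p; p is not greatest since p < m; m is not greatest since m < v; x is not greatest since x < v; f is not greatest since f < v.
Only v has nothing above it, so v is the greatest.

v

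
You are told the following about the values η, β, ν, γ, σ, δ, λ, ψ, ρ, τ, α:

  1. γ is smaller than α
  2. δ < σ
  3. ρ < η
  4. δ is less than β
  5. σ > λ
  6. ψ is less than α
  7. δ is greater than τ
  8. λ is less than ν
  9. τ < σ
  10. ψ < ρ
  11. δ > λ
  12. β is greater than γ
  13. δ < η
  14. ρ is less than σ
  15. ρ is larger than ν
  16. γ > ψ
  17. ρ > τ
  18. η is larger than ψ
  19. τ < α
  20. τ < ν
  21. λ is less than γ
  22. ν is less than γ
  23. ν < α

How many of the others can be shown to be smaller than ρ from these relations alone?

From ρ the given relations immediately reach τ, ψ, ν.
From those, λ — 4 in total.
Nothing else is reachable below ρ; 4 in all.

4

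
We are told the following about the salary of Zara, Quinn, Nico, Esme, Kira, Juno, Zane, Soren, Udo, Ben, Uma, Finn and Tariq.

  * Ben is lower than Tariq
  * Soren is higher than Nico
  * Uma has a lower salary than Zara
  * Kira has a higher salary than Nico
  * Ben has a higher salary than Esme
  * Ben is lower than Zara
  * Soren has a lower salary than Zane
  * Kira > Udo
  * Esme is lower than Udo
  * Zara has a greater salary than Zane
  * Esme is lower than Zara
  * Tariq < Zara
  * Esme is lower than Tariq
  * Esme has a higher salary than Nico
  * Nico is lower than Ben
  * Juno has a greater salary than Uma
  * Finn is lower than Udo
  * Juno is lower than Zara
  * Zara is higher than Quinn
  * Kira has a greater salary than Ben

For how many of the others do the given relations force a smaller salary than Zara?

Directly below Zara: Esme, Ben, Tariq, Zane, Quinn, Uma, Juno.
One step further: Nico, Soren (9 so far).
Nothing else is reachable below Zara; 9 in all.

9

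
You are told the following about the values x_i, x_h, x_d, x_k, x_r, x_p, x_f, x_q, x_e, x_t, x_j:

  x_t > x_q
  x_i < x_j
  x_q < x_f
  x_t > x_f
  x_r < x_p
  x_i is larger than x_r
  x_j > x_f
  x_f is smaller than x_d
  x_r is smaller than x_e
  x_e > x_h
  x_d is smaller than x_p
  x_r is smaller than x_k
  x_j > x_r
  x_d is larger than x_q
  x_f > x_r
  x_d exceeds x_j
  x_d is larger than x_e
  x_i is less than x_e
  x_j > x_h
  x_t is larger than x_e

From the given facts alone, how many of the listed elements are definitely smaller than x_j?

5

From x_j the given relations immediately reach x_h, x_r, x_i, x_f.
From those, x_q — 5 in total.
No other element is forced below x_j by the given relations, so the count is 5.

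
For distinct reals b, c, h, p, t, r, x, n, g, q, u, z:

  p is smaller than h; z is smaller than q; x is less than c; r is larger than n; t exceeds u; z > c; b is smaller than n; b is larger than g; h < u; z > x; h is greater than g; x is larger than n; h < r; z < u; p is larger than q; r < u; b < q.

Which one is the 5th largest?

p

The consecutive relations fix a unique order: g < b < n < x < c < z < q < p < h < r < u < t.
The 5th largest is p.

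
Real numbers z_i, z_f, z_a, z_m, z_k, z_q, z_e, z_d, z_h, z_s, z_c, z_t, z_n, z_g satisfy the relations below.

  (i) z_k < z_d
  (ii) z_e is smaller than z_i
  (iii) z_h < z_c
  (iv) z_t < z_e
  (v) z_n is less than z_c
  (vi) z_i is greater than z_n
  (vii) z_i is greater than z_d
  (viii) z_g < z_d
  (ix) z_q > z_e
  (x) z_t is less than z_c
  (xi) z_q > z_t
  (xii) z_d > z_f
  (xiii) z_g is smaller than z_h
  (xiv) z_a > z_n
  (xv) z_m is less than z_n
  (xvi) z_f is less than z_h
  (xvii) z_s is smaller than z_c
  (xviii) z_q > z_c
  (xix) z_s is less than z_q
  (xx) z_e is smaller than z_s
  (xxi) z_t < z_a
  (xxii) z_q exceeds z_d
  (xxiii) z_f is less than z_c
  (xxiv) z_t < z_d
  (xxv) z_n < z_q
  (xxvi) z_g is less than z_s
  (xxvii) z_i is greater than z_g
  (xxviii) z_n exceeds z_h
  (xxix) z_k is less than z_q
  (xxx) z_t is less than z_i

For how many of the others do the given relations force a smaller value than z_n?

4

Directly below z_n: z_m, z_h.
One step further: z_g, z_f (4 so far).
No other element is forced below z_n by the given relations, so the count is 4.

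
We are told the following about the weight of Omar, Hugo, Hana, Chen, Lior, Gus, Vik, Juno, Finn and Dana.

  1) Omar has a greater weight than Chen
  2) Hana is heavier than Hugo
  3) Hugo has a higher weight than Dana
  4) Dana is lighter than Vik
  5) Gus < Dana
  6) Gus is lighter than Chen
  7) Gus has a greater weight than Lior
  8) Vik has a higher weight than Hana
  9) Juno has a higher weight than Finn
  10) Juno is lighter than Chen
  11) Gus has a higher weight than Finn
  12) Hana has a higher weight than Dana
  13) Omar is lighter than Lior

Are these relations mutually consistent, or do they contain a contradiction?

We have Gus < Chen stated directly, yet also Chen < Omar < Lior < Gus by chaining the others — so Chen < Gus. Contradiction.

inconsistent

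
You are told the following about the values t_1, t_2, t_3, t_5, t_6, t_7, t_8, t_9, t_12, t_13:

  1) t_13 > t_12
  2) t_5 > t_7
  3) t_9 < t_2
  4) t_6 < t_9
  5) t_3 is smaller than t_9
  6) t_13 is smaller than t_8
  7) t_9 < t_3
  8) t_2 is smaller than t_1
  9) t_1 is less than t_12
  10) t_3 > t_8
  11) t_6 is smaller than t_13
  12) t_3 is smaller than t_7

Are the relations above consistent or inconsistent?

We have t_3 < t_9 stated directly, yet also t_9 < t_2 < t_1 < t_12 < t_13 < t_8 < t_3 by chaining the others — so t_9 < t_3. Contradiction.

inconsistent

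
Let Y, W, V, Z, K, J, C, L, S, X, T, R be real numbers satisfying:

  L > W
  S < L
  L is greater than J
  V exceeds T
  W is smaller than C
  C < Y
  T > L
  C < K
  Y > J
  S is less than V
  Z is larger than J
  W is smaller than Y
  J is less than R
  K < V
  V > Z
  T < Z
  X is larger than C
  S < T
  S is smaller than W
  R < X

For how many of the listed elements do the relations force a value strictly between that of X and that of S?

2

Chaining upward from S reaches: W, C, L, T, K, Z, Y, V.
Chaining downward from X reaches: J, R, W, C.
Strictly between S and X are those in both lists: W, C — 2 elements.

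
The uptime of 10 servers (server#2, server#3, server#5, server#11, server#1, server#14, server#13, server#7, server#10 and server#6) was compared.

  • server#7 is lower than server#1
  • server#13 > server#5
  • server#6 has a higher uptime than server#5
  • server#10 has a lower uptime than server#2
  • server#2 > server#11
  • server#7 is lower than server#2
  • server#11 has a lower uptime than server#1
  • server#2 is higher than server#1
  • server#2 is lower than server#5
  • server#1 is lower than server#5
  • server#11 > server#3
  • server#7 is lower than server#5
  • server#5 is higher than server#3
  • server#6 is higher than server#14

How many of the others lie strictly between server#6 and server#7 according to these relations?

3

Chaining upward from server#7 reaches: server#1, server#2, server#5, server#13.
Chaining downward from server#6 reaches: server#3, server#10, server#14, server#11, server#1, server#2, server#5.
Strictly between server#7 and server#6 are those in both lists: server#1, server#2, server#5 — 3 elements.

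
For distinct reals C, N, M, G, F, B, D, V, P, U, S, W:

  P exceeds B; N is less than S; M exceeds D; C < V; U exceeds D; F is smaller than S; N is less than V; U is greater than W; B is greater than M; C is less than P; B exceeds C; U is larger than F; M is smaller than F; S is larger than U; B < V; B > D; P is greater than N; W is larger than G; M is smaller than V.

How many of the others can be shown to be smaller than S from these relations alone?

7

From S the given relations immediately reach N, F, U.
From those, D, M, W — 6 in total.
From those, G — 7 in total.
No other element is forced below S by the given relations, so the count is 7.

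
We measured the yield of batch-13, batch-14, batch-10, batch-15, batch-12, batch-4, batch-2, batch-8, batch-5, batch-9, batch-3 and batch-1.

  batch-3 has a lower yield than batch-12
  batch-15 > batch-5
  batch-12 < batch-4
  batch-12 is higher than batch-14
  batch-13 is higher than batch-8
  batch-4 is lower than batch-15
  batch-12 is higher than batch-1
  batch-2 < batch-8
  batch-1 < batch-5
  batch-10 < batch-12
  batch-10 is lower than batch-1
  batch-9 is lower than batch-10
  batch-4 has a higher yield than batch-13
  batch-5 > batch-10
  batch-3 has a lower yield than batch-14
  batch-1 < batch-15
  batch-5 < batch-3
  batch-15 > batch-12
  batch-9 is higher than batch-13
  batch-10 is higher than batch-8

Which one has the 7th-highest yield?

The consecutive relations fix a unique order: batch-2 < batch-8 < batch-13 < batch-9 < batch-10 < batch-1 < batch-5 < batch-3 < batch-14 < batch-12 < batch-4 < batch-15.
The 7th largest is batch-1.

batch-1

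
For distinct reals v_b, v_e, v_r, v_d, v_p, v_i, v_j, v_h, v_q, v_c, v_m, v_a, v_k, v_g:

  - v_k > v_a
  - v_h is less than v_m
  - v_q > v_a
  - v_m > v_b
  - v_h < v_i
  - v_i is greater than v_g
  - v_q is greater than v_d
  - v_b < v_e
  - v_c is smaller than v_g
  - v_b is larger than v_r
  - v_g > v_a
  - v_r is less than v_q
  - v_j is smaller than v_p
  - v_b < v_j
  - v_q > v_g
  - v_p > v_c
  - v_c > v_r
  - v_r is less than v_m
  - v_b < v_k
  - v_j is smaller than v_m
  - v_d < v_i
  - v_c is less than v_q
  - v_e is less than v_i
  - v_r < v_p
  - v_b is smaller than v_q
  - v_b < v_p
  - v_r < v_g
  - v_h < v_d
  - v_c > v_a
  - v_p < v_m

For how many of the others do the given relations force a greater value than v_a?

7

Directly above v_a: v_k, v_c, v_g, v_q.
One step further: v_p, v_i (6 so far).
One step further: v_m (7 so far).
Nothing else is reachable above v_a; 7 in all.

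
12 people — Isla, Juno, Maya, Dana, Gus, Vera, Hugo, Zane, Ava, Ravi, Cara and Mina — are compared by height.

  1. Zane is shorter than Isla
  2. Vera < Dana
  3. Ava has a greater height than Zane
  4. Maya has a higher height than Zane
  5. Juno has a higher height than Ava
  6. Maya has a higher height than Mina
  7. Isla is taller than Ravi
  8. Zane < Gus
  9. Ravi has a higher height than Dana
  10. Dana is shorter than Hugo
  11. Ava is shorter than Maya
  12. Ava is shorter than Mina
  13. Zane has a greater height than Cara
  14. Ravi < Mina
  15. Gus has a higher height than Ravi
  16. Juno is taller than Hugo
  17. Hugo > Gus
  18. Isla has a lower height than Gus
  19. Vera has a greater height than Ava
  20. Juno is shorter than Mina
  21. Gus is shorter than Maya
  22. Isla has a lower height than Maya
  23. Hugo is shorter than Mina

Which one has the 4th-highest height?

The consecutive relations fix a unique order: Cara < Zane < Ava < Vera < Dana < Ravi < Isla < Gus < Hugo < Juno < Mina < Maya.
Counting 4 from the largest end gives Hugo.

Hugo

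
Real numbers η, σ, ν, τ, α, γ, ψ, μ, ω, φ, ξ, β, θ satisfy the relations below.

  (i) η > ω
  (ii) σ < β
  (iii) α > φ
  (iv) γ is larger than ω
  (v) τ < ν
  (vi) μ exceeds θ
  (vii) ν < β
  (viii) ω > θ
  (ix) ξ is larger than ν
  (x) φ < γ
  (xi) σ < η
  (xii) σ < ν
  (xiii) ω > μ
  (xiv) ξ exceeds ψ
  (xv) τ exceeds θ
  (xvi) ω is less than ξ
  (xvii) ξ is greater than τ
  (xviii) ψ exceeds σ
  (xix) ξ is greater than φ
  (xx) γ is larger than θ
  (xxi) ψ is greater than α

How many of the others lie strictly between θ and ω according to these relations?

Chaining upward from θ reaches: τ, μ, ν, ξ, β, η, γ.
Chaining downward from ω reaches: μ.
Strictly between θ and ω are those in both lists: μ — 1 element.

1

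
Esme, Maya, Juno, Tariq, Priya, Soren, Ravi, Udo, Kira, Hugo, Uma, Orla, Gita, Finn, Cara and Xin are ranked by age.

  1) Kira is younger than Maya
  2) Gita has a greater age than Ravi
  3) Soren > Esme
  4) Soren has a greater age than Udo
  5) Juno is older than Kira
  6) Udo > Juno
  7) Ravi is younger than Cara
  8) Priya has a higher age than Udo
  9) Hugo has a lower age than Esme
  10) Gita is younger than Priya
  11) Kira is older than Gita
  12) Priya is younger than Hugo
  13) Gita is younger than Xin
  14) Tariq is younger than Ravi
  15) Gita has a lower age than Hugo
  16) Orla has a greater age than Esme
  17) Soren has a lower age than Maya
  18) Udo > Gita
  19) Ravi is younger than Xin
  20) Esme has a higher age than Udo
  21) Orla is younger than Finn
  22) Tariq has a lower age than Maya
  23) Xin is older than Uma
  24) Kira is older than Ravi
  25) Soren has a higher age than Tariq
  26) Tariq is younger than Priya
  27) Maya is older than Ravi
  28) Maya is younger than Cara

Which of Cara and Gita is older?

Chaining the given relations: Gita < Kira < Juno < Udo < Priya < Hugo < Esme < Soren < Maya < Cara.
So Gita < Cara; Cara is the older of the two.

Cara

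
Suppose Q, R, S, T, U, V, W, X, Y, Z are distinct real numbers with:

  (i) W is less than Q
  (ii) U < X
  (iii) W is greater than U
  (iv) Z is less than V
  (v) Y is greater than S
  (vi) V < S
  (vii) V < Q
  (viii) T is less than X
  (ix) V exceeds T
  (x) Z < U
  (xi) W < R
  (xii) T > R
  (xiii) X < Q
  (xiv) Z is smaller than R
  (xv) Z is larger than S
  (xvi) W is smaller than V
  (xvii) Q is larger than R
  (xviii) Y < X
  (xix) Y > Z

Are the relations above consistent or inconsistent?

inconsistent

Chaining the given relations yields Z < U < W < R < T < V < S, so Z < S. But one relation states S < Z. These cannot both hold.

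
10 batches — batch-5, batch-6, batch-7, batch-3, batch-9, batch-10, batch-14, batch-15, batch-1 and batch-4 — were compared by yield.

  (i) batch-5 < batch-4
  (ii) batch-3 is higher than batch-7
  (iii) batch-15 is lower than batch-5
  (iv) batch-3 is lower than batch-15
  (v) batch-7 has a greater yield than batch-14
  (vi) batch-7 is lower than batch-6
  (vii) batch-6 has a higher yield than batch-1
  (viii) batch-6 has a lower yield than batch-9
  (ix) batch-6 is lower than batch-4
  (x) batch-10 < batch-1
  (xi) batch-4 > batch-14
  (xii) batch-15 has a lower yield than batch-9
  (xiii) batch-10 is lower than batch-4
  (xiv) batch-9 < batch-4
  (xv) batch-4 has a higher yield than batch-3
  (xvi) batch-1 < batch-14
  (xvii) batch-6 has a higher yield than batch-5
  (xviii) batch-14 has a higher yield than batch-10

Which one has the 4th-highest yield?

batch-5

Piecing the relations together gives one ordering: batch-10 < batch-1 < batch-14 < batch-7 < batch-3 < batch-15 < batch-5 < batch-6 < batch-9 < batch-4.
The 4th largest is batch-5.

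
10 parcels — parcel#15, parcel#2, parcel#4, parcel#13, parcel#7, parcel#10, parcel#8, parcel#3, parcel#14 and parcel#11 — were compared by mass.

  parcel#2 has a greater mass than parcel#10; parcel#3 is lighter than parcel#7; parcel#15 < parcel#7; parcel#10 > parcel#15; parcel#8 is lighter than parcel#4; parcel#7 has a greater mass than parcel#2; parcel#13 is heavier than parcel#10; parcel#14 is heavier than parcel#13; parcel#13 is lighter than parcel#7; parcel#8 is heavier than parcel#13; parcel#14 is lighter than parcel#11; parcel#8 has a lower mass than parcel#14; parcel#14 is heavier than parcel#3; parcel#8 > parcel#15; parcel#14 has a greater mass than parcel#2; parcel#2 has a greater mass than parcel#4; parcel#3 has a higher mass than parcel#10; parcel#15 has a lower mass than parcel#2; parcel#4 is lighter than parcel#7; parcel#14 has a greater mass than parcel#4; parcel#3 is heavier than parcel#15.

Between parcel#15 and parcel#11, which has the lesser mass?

parcel#15

parcel#15 < parcel#10 < parcel#13 < parcel#8 < parcel#4 < parcel#2 < parcel#14 < parcel#11, by transitivity through parcel#10, parcel#13, parcel#8, parcel#4, parcel#2, parcel#14.
So parcel#15 < parcel#11; parcel#15 is the lighter of the two.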